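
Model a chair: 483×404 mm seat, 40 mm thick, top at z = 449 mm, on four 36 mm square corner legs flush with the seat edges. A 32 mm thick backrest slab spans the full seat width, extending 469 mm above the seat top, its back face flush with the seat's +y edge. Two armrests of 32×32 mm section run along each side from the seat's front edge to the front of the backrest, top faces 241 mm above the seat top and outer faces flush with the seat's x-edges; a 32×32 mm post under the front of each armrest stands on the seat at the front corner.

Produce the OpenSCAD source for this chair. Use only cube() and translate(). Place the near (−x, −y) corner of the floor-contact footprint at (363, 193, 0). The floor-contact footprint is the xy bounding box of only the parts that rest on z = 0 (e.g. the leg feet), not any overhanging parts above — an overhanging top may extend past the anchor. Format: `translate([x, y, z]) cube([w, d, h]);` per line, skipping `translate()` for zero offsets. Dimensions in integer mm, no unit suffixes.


// leg_h = 449 - 40 = 409
// arm post h = 241 - 32 = 209
translate([363, 193, 409]) cube([483, 404, 40]);
translate([363, 193, 0]) cube([36, 36, 409]);
translate([810, 193, 0]) cube([36, 36, 409]);
translate([363, 561, 0]) cube([36, 36, 409]);
translate([810, 561, 0]) cube([36, 36, 409]);
translate([363, 565, 449]) cube([483, 32, 469]);
translate([363, 193, 658]) cube([32, 372, 32]);
translate([814, 193, 658]) cube([32, 372, 32]);
translate([363, 193, 449]) cube([32, 32, 209]);
translate([814, 193, 449]) cube([32, 32, 209]);


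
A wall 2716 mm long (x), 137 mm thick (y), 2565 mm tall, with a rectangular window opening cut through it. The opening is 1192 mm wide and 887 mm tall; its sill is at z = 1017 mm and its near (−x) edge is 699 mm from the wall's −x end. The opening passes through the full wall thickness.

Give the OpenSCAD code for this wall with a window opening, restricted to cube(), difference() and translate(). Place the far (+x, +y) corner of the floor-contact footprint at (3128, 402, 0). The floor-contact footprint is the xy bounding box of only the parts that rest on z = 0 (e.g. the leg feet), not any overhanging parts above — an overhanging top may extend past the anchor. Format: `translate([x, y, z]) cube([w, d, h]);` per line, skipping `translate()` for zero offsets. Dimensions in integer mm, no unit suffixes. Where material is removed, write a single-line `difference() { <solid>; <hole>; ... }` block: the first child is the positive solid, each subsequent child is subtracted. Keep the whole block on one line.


difference() { translate([412, 265, 0]) cube([2716, 137, 2565]); translate([1111, 265, 1017]) cube([1192, 137, 887]); }


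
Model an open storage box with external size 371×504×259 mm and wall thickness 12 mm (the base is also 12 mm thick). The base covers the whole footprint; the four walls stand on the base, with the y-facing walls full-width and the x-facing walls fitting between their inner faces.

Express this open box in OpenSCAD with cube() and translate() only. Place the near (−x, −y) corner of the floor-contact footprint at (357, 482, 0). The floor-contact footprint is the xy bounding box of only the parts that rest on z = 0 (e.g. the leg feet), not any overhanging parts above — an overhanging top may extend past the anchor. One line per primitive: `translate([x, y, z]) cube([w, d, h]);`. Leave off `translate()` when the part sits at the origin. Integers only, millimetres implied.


translate([357, 482, 0]) cube([371, 504, 12]);
translate([357, 482, 12]) cube([371, 12, 247]);
translate([357, 974, 12]) cube([371, 12, 247]);
translate([357, 494, 12]) cube([12, 480, 247]);
translate([716, 494, 12]) cube([12, 480, 247]);


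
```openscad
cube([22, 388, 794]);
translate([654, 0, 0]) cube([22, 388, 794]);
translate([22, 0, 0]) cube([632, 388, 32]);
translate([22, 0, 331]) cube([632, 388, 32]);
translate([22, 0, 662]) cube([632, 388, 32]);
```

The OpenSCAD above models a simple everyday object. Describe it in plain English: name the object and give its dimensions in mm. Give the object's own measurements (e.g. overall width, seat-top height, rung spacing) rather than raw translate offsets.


An open bookshelf. Two side panels, each 22 mm thick, 388 mm deep and 794 mm tall, stand 676 mm apart (outside-to-outside). Between them sit 3 shelves, each 32 mm thick and 388 mm deep, spanning the full gap between the sides. The bottom shelf rests on the floor (its underside at z = 0) and the clear gap between one shelf's top and the next shelf's underside is 299 mm.


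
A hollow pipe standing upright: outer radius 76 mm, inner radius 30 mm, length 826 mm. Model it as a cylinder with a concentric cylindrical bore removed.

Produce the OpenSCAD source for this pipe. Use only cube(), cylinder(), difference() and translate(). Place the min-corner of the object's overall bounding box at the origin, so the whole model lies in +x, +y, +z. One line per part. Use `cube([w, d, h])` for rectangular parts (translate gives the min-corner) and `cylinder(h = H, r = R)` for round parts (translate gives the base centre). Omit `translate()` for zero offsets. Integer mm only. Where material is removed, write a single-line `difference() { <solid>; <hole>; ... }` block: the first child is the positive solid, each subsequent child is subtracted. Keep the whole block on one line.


difference() { translate([76, 76, 0]) cylinder(h = 826, r = 76); translate([76, 76, 0]) cylinder(h = 826, r = 30); }


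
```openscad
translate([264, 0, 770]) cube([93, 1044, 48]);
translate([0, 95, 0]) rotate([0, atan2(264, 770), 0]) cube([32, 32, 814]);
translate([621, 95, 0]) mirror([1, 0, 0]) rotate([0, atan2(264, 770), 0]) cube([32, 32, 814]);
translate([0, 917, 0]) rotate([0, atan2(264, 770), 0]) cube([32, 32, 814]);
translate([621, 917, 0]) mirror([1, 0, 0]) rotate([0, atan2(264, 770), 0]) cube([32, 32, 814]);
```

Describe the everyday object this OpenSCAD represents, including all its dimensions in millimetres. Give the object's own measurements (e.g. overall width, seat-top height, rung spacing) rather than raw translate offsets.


A sawhorse. A 93×1044×48 mm beam (x, y, z) sits on two A-frame leg pairs. Each pair is two raked legs of 32×32 mm section (32 mm along y) splaying symmetrically in x. Each leg rises 770 mm vertically over 264 mm of horizontal reach and is 814 mm long along its own axis. Every leg's outer bottom edge rests on the floor and its outer top edge meets a bottom edge of the beam — the left legs (tilting toward +x) meet the beam's −x bottom edge, the right legs (their mirror images, tilting toward −x) meet its +x bottom edge — so the leg tops tuck under the beam, the beam's underside is 770 mm above the floor, and the feet are 621 mm apart outside-to-outside with the beam centred between them. The two leg pairs are set in 95 mm from either end of the beam.


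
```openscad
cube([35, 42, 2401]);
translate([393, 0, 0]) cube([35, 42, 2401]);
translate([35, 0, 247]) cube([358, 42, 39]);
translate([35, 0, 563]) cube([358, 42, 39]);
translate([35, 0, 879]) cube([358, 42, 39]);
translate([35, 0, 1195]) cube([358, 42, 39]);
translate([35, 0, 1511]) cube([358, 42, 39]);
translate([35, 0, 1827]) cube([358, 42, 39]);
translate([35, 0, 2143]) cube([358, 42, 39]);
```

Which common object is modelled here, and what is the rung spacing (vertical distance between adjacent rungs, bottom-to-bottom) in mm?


A ladder. The rung spacing is 316 mm.

Two tall 35×42 posts with 7 short bars between them — a ladder. Adjacent rungs sit at z = 247 and z = 563, so the spacing is 563 − 247 = 316 mm.


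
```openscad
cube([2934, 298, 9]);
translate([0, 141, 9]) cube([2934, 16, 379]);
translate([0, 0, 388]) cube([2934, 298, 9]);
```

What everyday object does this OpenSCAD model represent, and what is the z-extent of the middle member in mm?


An I-beam. The web height is 379 mm.

Two wide flanges with a thin centred web — an I-beam. Overall 397 mm minus two 9 mm flanges gives a web of 397 − 2·9 = 379 mm.


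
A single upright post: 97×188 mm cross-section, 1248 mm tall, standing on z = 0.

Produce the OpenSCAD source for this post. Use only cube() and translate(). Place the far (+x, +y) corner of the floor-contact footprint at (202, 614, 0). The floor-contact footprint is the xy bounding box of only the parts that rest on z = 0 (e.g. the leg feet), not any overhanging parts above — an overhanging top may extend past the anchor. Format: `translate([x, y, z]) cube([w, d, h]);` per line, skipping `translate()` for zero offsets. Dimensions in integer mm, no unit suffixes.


translate([105, 426, 0]) cube([97, 188, 1248]);


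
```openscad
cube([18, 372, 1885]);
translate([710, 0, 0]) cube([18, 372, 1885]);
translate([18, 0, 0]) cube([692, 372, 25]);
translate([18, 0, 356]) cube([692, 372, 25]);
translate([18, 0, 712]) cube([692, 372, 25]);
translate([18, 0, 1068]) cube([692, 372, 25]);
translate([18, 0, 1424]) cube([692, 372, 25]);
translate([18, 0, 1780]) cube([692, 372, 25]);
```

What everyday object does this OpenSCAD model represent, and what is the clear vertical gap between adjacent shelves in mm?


A bookshelf. The clear shelf gap is 331 mm.

Two tall side panels with 6 horizontal boards between them — a bookshelf. The first two shelf undersides are at z = 0 and z = 356; with shelf thickness 25, the clear gap is 356 − 0 − 25 = 331 mm.


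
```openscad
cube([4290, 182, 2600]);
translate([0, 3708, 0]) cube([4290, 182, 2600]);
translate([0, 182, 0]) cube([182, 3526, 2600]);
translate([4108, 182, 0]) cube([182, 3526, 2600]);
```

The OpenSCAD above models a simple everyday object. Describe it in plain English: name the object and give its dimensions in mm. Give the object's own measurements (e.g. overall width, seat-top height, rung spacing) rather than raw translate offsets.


The wall frame of a small rectangular building: four walls, each 2600 mm tall and 182 mm thick, enclosing a footprint 4290 mm (x) by 3890 mm (y) outside-to-outside, with no floor or roof. The front and back walls (the −y and +y sides) span the full width; the two side walls fit between them.


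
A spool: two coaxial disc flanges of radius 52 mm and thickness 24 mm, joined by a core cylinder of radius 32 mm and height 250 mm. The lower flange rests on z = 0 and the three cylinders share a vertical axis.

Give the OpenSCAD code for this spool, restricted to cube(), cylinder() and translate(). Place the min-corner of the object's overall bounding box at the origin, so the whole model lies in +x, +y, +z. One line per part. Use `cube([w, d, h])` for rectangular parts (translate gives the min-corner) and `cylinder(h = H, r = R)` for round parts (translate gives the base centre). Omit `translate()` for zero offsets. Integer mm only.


translate([52, 52, 0]) cylinder(h = 24, r = 52);
translate([52, 52, 24]) cylinder(h = 250, r = 32);
translate([52, 52, 274]) cylinder(h = 24, r = 52);


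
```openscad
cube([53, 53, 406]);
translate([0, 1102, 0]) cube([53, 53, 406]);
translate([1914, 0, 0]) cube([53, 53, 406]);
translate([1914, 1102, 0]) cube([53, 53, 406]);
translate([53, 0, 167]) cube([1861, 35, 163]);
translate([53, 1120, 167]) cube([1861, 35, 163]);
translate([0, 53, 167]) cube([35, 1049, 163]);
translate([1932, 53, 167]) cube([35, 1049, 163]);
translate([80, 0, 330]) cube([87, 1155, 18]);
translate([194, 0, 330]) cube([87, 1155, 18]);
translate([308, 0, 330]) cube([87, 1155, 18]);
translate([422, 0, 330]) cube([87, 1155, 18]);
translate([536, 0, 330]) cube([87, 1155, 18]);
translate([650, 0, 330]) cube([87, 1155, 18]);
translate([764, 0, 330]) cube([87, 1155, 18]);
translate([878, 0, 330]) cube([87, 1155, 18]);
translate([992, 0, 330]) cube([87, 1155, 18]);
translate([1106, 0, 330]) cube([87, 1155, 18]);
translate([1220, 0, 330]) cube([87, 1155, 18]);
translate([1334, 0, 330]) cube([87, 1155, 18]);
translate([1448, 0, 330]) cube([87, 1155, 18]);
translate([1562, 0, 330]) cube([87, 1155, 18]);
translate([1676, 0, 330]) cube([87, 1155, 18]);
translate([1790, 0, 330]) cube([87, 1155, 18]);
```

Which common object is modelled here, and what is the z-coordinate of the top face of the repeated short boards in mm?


A bed frame. The slat-top height is 348 mm.

Four posts, four rails, and a row of slats — a bed frame. Slats sit on the rails at z = 167 + 163 = 330; with slat thickness 18, the top is 348 mm.


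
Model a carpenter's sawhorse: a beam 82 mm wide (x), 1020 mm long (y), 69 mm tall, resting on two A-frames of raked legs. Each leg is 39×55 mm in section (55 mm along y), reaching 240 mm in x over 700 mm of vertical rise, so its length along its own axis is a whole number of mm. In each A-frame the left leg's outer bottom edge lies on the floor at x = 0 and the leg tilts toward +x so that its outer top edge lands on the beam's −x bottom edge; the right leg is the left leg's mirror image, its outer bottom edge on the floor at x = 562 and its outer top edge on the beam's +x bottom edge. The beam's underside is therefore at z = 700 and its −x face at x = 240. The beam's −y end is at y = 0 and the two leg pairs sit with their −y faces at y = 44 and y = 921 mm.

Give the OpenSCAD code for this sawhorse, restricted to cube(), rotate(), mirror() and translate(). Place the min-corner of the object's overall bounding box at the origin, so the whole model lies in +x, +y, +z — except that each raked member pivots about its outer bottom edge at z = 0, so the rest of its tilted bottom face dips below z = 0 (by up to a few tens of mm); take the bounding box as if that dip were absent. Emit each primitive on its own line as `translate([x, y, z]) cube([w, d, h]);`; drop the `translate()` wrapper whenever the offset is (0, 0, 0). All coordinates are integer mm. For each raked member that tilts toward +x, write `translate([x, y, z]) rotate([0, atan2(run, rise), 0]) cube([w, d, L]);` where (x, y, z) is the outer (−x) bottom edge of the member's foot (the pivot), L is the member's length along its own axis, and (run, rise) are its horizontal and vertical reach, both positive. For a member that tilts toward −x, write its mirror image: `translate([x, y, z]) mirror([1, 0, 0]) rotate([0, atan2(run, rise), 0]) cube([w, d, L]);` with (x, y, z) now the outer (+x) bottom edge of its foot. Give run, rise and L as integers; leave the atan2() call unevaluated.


// leg length = √(240² + 700²) = 740
// right-leg outer foot x = 2·240 + 82 = 562
// beam min-corner = (240, 0, 700)
translate([240, 0, 700]) cube([82, 1020, 69]);
translate([0, 44, 0]) rotate([0, atan2(240, 700), 0]) cube([39, 55, 740]);
translate([562, 44, 0]) mirror([1, 0, 0]) rotate([0, atan2(240, 700), 0]) cube([39, 55, 740]);
translate([0, 921, 0]) rotate([0, atan2(240, 700), 0]) cube([39, 55, 740]);
translate([562, 921, 0]) mirror([1, 0, 0]) rotate([0, atan2(240, 700), 0]) cube([39, 55, 740]);


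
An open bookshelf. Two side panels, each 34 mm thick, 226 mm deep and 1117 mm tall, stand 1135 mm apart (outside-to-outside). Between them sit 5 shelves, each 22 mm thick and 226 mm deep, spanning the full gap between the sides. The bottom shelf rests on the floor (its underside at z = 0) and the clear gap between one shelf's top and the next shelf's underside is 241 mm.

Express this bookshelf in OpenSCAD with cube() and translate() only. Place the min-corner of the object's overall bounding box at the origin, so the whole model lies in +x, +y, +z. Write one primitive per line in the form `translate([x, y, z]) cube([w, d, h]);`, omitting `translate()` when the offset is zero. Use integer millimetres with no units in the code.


cube([34, 226, 1117]);
translate([1101, 0, 0]) cube([34, 226, 1117]);
translate([34, 0, 0]) cube([1067, 226, 22]);
translate([34, 0, 263]) cube([1067, 226, 22]);
translate([34, 0, 526]) cube([1067, 226, 22]);
translate([34, 0, 789]) cube([1067, 226, 22]);
translate([34, 0, 1052]) cube([1067, 226, 22]);


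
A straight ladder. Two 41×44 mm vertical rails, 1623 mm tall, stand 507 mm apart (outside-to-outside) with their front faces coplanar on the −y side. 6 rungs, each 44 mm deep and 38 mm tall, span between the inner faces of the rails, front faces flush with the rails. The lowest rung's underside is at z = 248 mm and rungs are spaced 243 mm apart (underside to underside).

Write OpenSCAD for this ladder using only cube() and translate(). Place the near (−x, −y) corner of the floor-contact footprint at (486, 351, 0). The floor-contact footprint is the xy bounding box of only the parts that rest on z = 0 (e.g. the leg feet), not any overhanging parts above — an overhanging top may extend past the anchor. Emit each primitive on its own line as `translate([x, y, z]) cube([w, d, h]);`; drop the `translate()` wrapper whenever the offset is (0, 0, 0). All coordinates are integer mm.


translate([486, 351, 0]) cube([41, 44, 1623]);
translate([952, 351, 0]) cube([41, 44, 1623]);
translate([527, 351, 248]) cube([425, 44, 38]);
translate([527, 351, 491]) cube([425, 44, 38]);
translate([527, 351, 734]) cube([425, 44, 38]);
translate([527, 351, 977]) cube([425, 44, 38]);
translate([527, 351, 1220]) cube([425, 44, 38]);
translate([527, 351, 1463]) cube([425, 44, 38]);


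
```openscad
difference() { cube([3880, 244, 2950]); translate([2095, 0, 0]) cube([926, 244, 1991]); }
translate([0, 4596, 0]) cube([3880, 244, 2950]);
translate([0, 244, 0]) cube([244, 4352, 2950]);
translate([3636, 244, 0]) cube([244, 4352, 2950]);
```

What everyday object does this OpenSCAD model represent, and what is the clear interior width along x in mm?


A single room. The interior width is 3392 mm.

Four walls enclosing a rectangle with a door in the front wall — a room. Outside width 3880 minus two 244 mm walls gives 3392 mm.


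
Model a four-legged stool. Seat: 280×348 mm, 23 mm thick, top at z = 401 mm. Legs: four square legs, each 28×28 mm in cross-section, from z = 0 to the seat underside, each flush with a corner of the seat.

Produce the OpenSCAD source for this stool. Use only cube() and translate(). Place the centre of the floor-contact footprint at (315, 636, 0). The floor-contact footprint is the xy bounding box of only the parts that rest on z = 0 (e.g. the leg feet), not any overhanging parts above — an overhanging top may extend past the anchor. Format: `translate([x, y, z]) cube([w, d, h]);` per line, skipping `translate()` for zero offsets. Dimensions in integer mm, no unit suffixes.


// leg_h = 401 - 23 = 378
translate([175, 462, 378]) cube([280, 348, 23]);
translate([175, 462, 0]) cube([28, 28, 378]);
translate([427, 462, 0]) cube([28, 28, 378]);
translate([175, 782, 0]) cube([28, 28, 378]);
translate([427, 782, 0]) cube([28, 28, 378]);


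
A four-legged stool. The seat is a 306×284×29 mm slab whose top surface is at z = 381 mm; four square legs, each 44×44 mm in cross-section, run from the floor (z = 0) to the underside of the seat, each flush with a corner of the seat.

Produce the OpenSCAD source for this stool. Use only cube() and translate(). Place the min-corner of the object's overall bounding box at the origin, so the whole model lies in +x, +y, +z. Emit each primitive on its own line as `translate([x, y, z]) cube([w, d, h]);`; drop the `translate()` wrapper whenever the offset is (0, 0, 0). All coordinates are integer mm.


// leg_h = 381 - 29 = 352
translate([0, 0, 352]) cube([306, 284, 29]);
cube([44, 44, 352]);
translate([262, 0, 0]) cube([44, 44, 352]);
translate([0, 240, 0]) cube([44, 44, 352]);
translate([262, 240, 0]) cube([44, 44, 352]);


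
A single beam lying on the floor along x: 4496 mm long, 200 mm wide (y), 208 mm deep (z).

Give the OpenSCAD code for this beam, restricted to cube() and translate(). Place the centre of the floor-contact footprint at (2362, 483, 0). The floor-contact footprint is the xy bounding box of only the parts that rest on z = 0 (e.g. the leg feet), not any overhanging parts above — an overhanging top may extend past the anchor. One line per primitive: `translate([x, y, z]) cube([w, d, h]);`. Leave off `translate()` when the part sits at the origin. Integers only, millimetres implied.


translate([114, 383, 0]) cube([4496, 200, 208]);


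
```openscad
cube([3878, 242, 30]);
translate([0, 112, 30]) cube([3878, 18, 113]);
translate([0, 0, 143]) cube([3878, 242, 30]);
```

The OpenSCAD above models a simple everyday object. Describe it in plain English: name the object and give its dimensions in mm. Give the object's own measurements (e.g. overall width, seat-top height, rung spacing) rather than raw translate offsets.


An I-beam lying along x, 3878 mm long. Overall section height 173 mm. Two flanges 242 mm wide (y) and 30 mm thick, one on the floor and one at the top; a web 18 mm thick runs between them, centred on the flange width.


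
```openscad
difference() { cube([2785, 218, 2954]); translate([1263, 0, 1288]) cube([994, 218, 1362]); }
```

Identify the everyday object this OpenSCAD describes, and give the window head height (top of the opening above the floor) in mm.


A wall with a window opening. The window head height is 2650 mm.

A wall with a rectangular opening subtracted — a window. Sill at z = 1288, opening 1362 mm tall, so the head is at 1288 + 1362 = 2650 mm.


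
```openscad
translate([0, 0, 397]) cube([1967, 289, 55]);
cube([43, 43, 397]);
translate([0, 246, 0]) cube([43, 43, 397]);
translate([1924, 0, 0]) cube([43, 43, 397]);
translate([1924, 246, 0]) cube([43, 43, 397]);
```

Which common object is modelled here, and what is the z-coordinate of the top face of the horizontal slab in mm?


A bench. The seat-top height is 452 mm.

A long slab on four corner posts — a bench. The slab sits at z = 397 with thickness 55, so the top is 397 + 55 = 452 mm.


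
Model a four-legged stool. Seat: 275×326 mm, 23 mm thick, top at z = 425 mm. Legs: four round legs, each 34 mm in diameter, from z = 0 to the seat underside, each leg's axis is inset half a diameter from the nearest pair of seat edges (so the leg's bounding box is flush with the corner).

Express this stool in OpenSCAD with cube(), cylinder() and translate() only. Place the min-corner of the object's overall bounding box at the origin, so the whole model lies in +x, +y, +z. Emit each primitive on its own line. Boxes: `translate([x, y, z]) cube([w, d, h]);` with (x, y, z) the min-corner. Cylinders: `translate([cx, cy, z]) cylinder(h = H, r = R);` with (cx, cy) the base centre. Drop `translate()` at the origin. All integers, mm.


translate([0, 0, 402]) cube([275, 326, 23]);
translate([17, 17, 0]) cylinder(h = 402, r = 17);
translate([258, 17, 0]) cylinder(h = 402, r = 17);
translate([17, 309, 0]) cylinder(h = 402, r = 17);
translate([258, 309, 0]) cylinder(h = 402, r = 17);


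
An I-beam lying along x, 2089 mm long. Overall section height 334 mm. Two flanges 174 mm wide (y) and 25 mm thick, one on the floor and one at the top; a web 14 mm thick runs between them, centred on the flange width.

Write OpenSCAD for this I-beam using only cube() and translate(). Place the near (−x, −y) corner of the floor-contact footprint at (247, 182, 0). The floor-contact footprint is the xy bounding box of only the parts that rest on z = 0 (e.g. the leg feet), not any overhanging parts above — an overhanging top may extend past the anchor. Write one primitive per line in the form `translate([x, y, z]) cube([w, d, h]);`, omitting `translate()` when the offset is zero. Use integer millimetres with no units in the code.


translate([247, 182, 0]) cube([2089, 174, 25]);
translate([247, 262, 25]) cube([2089, 14, 284]);
translate([247, 182, 309]) cube([2089, 174, 25]);


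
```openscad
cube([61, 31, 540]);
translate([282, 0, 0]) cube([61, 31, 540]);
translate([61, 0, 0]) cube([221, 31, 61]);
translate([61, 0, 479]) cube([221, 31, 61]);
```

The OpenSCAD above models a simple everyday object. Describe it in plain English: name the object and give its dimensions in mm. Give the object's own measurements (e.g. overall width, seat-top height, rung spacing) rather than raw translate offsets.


A rectangular picture frame lying in the x–z plane (depth along y). The opening is 221 mm wide (x) by 418 mm tall (z), surrounded by a border 61 mm wide on all four sides. The frame is 31 mm deep and is made of two full-height vertical stiles with two horizontal rails fitted between them.


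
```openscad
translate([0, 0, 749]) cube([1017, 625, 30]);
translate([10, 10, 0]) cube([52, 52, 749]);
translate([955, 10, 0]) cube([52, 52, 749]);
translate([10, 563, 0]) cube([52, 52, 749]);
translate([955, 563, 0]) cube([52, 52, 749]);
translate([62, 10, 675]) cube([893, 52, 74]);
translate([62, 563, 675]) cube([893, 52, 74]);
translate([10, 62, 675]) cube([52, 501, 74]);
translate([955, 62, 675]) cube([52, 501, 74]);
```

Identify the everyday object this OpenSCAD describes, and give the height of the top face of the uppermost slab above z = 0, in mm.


A table. The table height is 779 mm.

A 1017×625×30 slab sits at z = 749 on four 52 mm square posts — a table. The top surface is at 749 + 30 = 779 mm.


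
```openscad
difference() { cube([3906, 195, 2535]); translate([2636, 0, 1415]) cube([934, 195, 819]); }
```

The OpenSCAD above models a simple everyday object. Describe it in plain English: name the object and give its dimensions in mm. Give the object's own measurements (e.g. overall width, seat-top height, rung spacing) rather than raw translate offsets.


A wall 3906 mm long (x), 195 mm thick (y), 2535 mm tall, with a rectangular window opening cut through it. The opening is 934 mm wide and 819 mm tall; its sill is at z = 1415 mm and its near (−x) edge is 2636 mm from the wall's −x end. The opening passes through the full wall thickness.


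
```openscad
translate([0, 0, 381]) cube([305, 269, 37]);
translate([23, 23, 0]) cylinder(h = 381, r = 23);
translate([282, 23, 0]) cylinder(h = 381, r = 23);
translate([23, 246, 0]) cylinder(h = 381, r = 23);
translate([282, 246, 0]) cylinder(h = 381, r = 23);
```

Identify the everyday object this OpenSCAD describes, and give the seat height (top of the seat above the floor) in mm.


A stool. The seat height is 418 mm.

A 305×269×37 slab at z = 381 on four corner cylinders — a stool. The seat top is 381 + 37 = 418 mm.


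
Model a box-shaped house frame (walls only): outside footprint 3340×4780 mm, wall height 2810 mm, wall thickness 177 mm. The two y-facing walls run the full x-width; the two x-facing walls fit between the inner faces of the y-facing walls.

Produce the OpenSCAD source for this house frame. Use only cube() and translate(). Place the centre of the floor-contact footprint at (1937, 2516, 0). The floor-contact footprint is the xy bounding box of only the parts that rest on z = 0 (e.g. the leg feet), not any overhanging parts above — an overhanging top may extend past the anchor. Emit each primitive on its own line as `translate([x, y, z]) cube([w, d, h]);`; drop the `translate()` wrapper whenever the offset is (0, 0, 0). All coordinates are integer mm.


translate([267, 126, 0]) cube([3340, 177, 2810]);
translate([267, 4729, 0]) cube([3340, 177, 2810]);
translate([267, 303, 0]) cube([177, 4426, 2810]);
translate([3430, 303, 0]) cube([177, 4426, 2810]);


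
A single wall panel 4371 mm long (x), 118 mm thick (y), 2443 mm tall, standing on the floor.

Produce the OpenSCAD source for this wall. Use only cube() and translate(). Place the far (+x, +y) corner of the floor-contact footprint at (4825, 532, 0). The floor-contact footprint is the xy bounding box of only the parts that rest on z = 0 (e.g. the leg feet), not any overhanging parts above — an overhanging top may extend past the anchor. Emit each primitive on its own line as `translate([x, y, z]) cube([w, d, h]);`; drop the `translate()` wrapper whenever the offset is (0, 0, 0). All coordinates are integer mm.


translate([454, 414, 0]) cube([4371, 118, 2443]);


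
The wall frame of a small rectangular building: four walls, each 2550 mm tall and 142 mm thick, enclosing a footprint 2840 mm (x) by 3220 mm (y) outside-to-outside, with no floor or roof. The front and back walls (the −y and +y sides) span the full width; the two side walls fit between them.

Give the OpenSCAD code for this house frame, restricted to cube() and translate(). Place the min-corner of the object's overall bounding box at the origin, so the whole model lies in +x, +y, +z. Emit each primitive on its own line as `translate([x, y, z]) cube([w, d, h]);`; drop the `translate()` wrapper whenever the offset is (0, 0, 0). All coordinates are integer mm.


cube([2840, 142, 2550]);
translate([0, 3078, 0]) cube([2840, 142, 2550]);
translate([0, 142, 0]) cube([142, 2936, 2550]);
translate([2698, 142, 0]) cube([142, 2936, 2550]);


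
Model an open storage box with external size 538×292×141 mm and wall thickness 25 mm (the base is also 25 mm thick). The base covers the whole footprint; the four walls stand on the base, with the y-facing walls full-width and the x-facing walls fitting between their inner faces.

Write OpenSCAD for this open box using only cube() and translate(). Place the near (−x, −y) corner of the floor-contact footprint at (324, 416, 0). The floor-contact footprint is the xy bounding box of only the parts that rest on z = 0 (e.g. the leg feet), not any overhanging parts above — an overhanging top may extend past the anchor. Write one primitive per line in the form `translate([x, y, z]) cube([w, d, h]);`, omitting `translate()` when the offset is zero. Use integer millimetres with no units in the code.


translate([324, 416, 0]) cube([538, 292, 25]);
translate([324, 416, 25]) cube([538, 25, 116]);
translate([324, 683, 25]) cube([538, 25, 116]);
translate([324, 441, 25]) cube([25, 242, 116]);
translate([837, 441, 25]) cube([25, 242, 116]);


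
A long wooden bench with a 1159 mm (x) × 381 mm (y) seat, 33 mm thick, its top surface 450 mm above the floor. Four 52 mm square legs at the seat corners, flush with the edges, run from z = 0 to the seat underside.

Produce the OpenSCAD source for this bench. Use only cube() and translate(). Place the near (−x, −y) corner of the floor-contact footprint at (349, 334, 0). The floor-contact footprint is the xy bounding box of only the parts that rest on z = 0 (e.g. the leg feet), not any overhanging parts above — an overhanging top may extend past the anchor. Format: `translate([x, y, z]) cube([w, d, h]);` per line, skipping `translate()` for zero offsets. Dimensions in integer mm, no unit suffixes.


translate([349, 334, 417]) cube([1159, 381, 33]);
translate([349, 334, 0]) cube([52, 52, 417]);
translate([349, 663, 0]) cube([52, 52, 417]);
translate([1456, 334, 0]) cube([52, 52, 417]);
translate([1456, 663, 0]) cube([52, 52, 417]);


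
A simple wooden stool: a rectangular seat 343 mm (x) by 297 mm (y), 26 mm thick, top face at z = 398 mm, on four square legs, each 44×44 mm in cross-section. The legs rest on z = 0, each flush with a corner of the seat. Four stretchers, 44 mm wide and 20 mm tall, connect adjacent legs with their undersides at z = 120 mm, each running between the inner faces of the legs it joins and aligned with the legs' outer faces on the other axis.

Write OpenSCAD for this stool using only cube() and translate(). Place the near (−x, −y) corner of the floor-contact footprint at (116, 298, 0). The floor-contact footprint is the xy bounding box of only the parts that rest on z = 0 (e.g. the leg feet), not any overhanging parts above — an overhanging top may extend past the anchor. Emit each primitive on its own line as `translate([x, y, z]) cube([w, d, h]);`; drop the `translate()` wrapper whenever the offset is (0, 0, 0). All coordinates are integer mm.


translate([116, 298, 372]) cube([343, 297, 26]);
translate([116, 298, 0]) cube([44, 44, 372]);
translate([415, 298, 0]) cube([44, 44, 372]);
translate([116, 551, 0]) cube([44, 44, 372]);
translate([415, 551, 0]) cube([44, 44, 372]);
translate([160, 298, 120]) cube([255, 44, 20]);
translate([160, 551, 120]) cube([255, 44, 20]);
translate([116, 342, 120]) cube([44, 209, 20]);
translate([415, 342, 120]) cube([44, 209, 20]);


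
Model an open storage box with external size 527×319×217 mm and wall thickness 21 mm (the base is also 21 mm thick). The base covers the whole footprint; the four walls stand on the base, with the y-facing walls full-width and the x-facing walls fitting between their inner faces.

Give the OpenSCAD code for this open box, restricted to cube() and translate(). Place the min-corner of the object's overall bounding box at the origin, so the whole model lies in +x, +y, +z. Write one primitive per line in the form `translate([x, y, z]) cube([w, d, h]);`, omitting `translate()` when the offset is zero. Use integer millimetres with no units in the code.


cube([527, 319, 21]);
translate([0, 0, 21]) cube([527, 21, 196]);
translate([0, 298, 21]) cube([527, 21, 196]);
translate([0, 21, 21]) cube([21, 277, 196]);
translate([506, 21, 21]) cube([21, 277, 196]);


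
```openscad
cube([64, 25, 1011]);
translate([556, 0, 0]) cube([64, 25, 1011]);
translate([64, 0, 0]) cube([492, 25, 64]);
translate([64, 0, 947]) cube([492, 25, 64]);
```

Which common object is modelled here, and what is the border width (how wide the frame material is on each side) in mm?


A picture frame. The border width is 64 mm.

Four thin pieces enclosing a rectangular opening — a picture frame. The two full-height stiles are 1011 mm tall; the top rail sits at z = 947 and is 64 mm tall, so the border above the opening is 1011 − 947 = 64 mm, matching the stile x-width.


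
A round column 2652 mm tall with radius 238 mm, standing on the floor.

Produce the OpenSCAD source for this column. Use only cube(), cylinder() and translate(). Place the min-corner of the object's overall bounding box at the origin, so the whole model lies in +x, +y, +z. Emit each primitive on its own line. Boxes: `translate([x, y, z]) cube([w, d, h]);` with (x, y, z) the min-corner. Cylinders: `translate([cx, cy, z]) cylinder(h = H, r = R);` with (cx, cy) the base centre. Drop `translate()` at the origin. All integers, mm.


translate([238, 238, 0]) cylinder(h = 2652, r = 238);


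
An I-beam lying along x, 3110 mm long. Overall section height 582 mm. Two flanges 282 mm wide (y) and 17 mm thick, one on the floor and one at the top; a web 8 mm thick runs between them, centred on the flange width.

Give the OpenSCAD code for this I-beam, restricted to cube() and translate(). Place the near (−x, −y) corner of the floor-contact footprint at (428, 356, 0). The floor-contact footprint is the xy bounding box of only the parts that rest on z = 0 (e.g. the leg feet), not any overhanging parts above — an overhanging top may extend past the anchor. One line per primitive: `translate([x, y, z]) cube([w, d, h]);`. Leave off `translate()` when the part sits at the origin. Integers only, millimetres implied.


translate([428, 356, 0]) cube([3110, 282, 17]);
translate([428, 493, 17]) cube([3110, 8, 548]);
translate([428, 356, 565]) cube([3110, 282, 17]);


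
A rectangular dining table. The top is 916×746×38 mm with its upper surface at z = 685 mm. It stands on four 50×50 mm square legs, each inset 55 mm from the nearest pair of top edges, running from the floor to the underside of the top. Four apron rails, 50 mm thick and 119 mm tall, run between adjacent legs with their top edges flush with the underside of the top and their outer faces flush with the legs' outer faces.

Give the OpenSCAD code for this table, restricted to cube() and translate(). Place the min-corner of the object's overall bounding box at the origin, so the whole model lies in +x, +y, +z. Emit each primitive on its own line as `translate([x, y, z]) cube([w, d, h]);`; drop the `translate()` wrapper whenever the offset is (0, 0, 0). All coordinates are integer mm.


translate([0, 0, 647]) cube([916, 746, 38]);
translate([55, 55, 0]) cube([50, 50, 647]);
translate([811, 55, 0]) cube([50, 50, 647]);
translate([55, 641, 0]) cube([50, 50, 647]);
translate([811, 641, 0]) cube([50, 50, 647]);
translate([105, 55, 528]) cube([706, 50, 119]);
translate([105, 641, 528]) cube([706, 50, 119]);
translate([55, 105, 528]) cube([50, 536, 119]);
translate([811, 105, 528]) cube([50, 536, 119]);


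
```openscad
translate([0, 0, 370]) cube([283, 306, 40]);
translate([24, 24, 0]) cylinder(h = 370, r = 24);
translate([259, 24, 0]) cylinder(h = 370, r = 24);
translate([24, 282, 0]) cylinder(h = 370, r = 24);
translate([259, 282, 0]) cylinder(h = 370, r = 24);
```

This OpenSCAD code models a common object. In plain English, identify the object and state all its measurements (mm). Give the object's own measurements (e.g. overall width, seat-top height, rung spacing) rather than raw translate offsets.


A simple wooden stool: a rectangular seat 283 mm (x) by 306 mm (y), 40 mm thick, top face at z = 410 mm, on four round legs, each 48 mm in diameter. The legs rest on z = 0, each leg's axis is inset half a diameter from the nearest pair of seat edges (so the leg's bounding box is flush with the corner).


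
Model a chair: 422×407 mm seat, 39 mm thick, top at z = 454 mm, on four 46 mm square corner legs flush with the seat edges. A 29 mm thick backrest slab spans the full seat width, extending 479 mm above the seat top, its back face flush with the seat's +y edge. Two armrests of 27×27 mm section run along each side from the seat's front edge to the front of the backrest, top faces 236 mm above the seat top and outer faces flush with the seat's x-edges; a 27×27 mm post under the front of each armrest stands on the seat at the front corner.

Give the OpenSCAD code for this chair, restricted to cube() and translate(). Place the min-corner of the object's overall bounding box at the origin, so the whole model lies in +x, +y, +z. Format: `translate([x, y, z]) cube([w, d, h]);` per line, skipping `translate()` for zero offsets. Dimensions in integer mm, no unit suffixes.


translate([0, 0, 415]) cube([422, 407, 39]);
cube([46, 46, 415]);
translate([376, 0, 0]) cube([46, 46, 415]);
translate([0, 361, 0]) cube([46, 46, 415]);
translate([376, 361, 0]) cube([46, 46, 415]);
translate([0, 378, 454]) cube([422, 29, 479]);
translate([0, 0, 663]) cube([27, 378, 27]);
translate([395, 0, 663]) cube([27, 378, 27]);
translate([0, 0, 454]) cube([27, 27, 209]);
translate([395, 0, 454]) cube([27, 27, 209]);


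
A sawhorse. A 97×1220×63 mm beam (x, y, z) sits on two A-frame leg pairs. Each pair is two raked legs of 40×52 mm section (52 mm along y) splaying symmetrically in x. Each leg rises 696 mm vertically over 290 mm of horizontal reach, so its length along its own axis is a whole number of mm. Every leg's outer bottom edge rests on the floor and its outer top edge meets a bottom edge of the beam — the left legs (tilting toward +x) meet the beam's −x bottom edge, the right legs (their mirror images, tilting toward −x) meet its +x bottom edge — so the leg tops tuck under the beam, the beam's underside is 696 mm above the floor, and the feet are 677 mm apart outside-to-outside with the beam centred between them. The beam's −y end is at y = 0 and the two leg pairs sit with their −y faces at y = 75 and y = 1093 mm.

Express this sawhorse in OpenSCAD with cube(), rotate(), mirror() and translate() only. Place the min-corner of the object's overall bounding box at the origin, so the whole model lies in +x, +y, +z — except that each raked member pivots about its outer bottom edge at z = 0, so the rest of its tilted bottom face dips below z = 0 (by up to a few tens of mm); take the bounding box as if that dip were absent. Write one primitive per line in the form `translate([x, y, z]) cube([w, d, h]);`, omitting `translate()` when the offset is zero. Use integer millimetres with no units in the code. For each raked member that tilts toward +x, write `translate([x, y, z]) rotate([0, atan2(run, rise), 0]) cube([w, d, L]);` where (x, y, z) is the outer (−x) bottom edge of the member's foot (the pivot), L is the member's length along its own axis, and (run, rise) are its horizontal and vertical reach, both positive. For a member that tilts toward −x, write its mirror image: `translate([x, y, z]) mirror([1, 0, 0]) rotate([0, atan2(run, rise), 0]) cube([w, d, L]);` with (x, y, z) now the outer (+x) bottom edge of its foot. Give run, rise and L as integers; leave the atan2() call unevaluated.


translate([290, 0, 696]) cube([97, 1220, 63]);
translate([0, 75, 0]) rotate([0, atan2(290, 696), 0]) cube([40, 52, 754]);
translate([677, 75, 0]) mirror([1, 0, 0]) rotate([0, atan2(290, 696), 0]) cube([40, 52, 754]);
translate([0, 1093, 0]) rotate([0, atan2(290, 696), 0]) cube([40, 52, 754]);
translate([677, 1093, 0]) mirror([1, 0, 0]) rotate([0, atan2(290, 696), 0]) cube([40, 52, 754]);
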